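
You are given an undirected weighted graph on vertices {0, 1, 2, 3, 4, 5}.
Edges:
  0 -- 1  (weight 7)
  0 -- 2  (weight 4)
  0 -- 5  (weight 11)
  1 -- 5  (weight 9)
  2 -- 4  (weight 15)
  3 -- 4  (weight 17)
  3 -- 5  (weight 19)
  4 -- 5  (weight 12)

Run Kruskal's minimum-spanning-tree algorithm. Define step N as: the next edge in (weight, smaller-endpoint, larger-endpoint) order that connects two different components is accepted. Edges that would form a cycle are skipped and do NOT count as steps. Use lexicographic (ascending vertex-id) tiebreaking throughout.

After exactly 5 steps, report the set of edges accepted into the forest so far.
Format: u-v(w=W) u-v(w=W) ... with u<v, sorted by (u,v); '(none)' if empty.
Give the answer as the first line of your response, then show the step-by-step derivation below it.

0-1(w=7) 0-2(w=4) 1-5(w=9) 3-4(w=17) 4-5(w=12)

step 1: add edge 0-2 (w=4); MST = {0-2(w=4)}
step 2: add edge 0-1 (w=7); MST = {0-1(w=7) 0-2(w=4)}
step 3: add edge 1-5 (w=9); MST = {0-1(w=7) 0-2(w=4) 1-5(w=9)}
step 4: add edge 4-5 (w=12); MST = {0-1(w=7) 0-2(w=4) 1-5(w=9) 4-5(w=12)}
step 5: add edge 3-4 (w=17); MST = {0-1(w=7) 0-2(w=4) 1-5(w=9) 3-4(w=17) 4-5(w=12)}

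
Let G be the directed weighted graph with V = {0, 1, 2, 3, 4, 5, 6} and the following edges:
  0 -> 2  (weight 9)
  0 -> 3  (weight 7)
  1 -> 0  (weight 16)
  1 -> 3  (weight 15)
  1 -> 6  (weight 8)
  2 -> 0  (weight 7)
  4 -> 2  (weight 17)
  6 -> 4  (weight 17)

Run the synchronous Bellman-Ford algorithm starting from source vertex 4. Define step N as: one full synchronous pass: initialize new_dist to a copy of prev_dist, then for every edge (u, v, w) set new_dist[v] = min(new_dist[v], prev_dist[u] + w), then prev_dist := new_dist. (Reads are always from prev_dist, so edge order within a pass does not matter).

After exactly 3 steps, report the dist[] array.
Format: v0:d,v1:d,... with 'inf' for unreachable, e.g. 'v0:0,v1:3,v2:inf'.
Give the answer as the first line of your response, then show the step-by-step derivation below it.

v0:24,v1:inf,v2:17,v3:31,v4:0,v5:inf,v6:inf

step 1: dist = v0:inf,v1:inf,v2:17,v3:inf,v4:0,v5:inf,v6:inf
step 2: dist = v0:24,v1:inf,v2:17,v3:inf,v4:0,v5:inf,v6:inf
step 3: dist = v0:24,v1:inf,v2:17,v3:31,v4:0,v5:inf,v6:inf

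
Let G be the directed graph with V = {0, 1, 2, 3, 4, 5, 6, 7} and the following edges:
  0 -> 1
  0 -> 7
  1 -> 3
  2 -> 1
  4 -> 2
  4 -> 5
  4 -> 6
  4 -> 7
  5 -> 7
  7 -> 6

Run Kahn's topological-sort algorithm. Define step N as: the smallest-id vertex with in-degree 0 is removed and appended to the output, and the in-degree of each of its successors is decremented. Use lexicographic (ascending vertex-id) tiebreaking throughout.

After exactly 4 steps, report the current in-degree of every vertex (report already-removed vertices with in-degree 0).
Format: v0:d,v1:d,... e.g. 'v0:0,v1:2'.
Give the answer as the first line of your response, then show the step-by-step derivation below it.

v0:0,v1:0,v2:0,v3:0,v4:0,v5:0,v6:1,v7:1

step 1: output 0; order=[0]; indeg=(0,1,1,1,0,1,2,2)
step 2: output 4; order=[0,4]; indeg=(0,1,0,1,0,0,1,1)
step 3: output 2; order=[0,4,2]; indeg=(0,0,0,1,0,0,1,1)
step 4: output 1; order=[0,4,2,1]; indeg=(0,0,0,0,0,0,1,1)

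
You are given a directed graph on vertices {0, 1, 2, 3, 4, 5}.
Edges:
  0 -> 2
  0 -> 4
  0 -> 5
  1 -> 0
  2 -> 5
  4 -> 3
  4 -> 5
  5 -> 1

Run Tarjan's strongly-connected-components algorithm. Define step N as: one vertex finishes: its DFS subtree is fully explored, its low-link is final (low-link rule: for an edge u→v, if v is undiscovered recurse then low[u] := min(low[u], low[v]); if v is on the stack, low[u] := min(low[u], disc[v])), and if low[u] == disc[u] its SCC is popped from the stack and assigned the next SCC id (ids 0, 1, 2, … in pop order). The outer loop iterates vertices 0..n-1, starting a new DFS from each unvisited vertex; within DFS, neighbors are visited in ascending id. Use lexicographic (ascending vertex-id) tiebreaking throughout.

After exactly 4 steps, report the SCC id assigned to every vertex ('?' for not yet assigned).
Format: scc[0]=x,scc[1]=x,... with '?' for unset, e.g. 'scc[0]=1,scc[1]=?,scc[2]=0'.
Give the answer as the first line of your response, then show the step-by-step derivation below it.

scc[0]=?,scc[1]=?,scc[2]=?,scc[3]=0,scc[4]=?,scc[5]=?

step 1: low=(low[0]=0,low[1]=0,low[2]=1,low[3]=?,low[4]=?,low[5]=2); scc=(scc[0]=?,scc[1]=?,scc[2]=?,scc[3]=?,scc[4]=?,scc[5]=?)
step 2: low=(low[0]=0,low[1]=0,low[2]=1,low[3]=?,low[4]=?,low[5]=0); scc=(scc[0]=?,scc[1]=?,scc[2]=?,scc[3]=?,scc[4]=?,scc[5]=?)
step 3: low=(low[0]=0,low[1]=0,low[2]=0,low[3]=?,low[4]=?,low[5]=0); scc=(scc[0]=?,scc[1]=?,scc[2]=?,scc[3]=?,scc[4]=?,scc[5]=?)
step 4: low=(low[0]=0,low[1]=0,low[2]=0,low[3]=5,low[4]=4,low[5]=0); scc=(scc[0]=?,scc[1]=?,scc[2]=?,scc[3]=0,scc[4]=?,scc[5]=?)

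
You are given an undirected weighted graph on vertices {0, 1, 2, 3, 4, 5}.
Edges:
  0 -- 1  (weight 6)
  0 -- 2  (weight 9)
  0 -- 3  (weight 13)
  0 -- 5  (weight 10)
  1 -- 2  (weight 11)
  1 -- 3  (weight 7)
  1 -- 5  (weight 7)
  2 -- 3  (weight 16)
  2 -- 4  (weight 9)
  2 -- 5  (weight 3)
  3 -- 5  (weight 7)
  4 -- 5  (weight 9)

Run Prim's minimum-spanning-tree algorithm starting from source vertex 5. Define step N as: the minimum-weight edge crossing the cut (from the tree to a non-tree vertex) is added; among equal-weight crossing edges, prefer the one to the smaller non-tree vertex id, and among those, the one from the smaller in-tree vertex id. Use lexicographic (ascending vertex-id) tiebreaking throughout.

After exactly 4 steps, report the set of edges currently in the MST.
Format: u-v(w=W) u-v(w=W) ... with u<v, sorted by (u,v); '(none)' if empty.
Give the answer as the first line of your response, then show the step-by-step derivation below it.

0-1(w=6) 1-3(w=7) 1-5(w=7) 2-5(w=3)

step 1: add edge 2-5 (w=3); MST = {2-5(w=3)}
step 2: add edge 1-5 (w=7); MST = {1-5(w=7) 2-5(w=3)}
step 3: add edge 0-1 (w=6); MST = {0-1(w=6) 1-5(w=7) 2-5(w=3)}
step 4: add edge 1-3 (w=7); MST = {0-1(w=6) 1-3(w=7) 1-5(w=7) 2-5(w=3)}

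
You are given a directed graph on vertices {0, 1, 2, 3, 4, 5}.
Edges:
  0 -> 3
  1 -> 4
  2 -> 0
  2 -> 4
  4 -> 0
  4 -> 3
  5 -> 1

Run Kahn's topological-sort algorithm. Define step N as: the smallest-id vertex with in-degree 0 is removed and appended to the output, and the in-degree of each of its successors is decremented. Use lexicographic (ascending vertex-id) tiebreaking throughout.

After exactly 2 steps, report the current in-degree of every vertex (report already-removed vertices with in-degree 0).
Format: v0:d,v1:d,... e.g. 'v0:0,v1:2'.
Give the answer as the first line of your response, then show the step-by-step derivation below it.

v0:1,v1:0,v2:0,v3:2,v4:1,v5:0

step 1: output 2; order=[2]; indeg=(1,1,0,2,1,0)
step 2: output 5; order=[2,5]; indeg=(1,0,0,2,1,0)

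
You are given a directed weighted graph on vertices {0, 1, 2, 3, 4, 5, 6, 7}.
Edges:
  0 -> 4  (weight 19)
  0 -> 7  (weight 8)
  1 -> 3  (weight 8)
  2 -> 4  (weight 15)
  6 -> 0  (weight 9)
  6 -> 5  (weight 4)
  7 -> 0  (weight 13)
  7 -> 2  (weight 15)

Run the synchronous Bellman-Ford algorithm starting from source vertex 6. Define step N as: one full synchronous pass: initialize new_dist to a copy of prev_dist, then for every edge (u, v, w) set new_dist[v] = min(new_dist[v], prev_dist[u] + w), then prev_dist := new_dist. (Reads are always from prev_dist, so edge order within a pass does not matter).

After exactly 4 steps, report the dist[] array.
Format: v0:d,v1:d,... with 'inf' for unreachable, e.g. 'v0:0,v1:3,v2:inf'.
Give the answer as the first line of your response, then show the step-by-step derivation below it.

v0:9,v1:inf,v2:32,v3:inf,v4:28,v5:4,v6:0,v7:17

step 1: dist = v0:9,v1:inf,v2:inf,v3:inf,v4:inf,v5:4,v6:0,v7:inf
step 2: dist = v0:9,v1:inf,v2:inf,v3:inf,v4:28,v5:4,v6:0,v7:17
step 3: dist = v0:9,v1:inf,v2:32,v3:inf,v4:28,v5:4,v6:0,v7:17
step 4: dist = v0:9,v1:inf,v2:32,v3:inf,v4:28,v5:4,v6:0,v7:17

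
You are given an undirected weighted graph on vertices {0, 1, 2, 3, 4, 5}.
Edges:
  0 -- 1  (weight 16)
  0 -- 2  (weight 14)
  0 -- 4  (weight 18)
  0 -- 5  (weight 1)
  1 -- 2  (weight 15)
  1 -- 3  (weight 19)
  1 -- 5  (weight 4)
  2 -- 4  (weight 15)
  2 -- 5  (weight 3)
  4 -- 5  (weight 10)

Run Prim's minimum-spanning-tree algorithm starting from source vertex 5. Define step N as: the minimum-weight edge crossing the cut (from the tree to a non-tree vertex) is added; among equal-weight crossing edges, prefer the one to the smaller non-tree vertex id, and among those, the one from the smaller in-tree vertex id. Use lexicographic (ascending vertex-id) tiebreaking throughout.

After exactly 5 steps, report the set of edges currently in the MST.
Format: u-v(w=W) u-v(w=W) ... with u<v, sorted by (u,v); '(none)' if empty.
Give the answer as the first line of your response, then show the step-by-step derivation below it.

0-5(w=1) 1-3(w=19) 1-5(w=4) 2-5(w=3) 4-5(w=10)

step 1: add edge 0-5 (w=1); MST = {0-5(w=1)}
step 2: add edge 2-5 (w=3); MST = {0-5(w=1) 2-5(w=3)}
step 3: add edge 1-5 (w=4); MST = {0-5(w=1) 1-5(w=4) 2-5(w=3)}
step 4: add edge 4-5 (w=10); MST = {0-5(w=1) 1-5(w=4) 2-5(w=3) 4-5(w=10)}
step 5: add edge 1-3 (w=19); MST = {0-5(w=1) 1-3(w=19) 1-5(w=4) 2-5(w=3) 4-5(w=10)}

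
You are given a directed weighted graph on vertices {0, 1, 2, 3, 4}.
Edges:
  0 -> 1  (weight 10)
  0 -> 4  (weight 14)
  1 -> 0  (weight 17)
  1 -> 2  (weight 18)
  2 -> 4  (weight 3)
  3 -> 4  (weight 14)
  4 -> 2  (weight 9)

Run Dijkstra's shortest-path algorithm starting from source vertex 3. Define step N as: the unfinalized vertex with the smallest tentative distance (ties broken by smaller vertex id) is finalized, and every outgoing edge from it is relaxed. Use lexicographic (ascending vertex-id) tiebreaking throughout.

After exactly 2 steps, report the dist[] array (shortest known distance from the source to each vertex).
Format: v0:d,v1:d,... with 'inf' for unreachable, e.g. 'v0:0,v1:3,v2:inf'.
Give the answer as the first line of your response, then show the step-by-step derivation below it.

v0:inf,v1:inf,v2:23,v3:0,v4:14

step 1: dist = v0:inf,v1:inf,v2:inf,v3:0,v4:14
step 2: dist = v0:inf,v1:inf,v2:23,v3:0,v4:14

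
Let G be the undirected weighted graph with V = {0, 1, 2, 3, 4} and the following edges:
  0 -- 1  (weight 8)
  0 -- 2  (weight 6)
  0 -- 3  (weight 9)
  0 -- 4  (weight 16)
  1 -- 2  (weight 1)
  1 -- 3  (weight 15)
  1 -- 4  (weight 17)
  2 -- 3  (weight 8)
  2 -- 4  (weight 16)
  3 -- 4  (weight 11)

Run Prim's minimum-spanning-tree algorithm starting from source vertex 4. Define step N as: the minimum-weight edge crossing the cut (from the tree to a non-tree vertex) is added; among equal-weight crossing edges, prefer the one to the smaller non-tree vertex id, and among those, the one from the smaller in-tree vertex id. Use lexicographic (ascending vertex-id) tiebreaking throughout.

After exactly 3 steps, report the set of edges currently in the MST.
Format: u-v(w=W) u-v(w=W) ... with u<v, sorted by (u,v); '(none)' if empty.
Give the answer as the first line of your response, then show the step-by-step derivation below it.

1-2(w=1) 2-3(w=8) 3-4(w=11)

step 1: add edge 3-4 (w=11); MST = {3-4(w=11)}
step 2: add edge 2-3 (w=8); MST = {2-3(w=8) 3-4(w=11)}
step 3: add edge 1-2 (w=1); MST = {1-2(w=1) 2-3(w=8) 3-4(w=11)}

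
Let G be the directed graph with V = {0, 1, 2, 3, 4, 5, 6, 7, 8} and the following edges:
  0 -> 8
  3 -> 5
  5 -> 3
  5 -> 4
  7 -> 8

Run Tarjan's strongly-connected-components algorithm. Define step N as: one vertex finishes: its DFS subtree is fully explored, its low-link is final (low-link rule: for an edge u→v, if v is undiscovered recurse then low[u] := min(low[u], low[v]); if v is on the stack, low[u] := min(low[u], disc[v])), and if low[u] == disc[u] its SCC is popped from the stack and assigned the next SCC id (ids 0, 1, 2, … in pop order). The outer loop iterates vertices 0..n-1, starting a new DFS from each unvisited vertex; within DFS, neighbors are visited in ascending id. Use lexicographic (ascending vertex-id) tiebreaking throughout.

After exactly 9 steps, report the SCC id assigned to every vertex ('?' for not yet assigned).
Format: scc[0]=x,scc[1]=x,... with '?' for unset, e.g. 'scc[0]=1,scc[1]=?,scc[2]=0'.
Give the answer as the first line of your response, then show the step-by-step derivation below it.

scc[0]=1,scc[1]=2,scc[2]=3,scc[3]=5,scc[4]=4,scc[5]=5,scc[6]=6,scc[7]=7,scc[8]=0

step 1: low=(low[0]=0,low[1]=?,low[2]=?,low[3]=?,low[4]=?,low[5]=?,low[6]=?,low[7]=?,low[8]=1); scc=(scc[0]=?,scc[1]=?,scc[2]=?,scc[3]=?,scc[4]=?,scc[5]=?,scc[6]=?,scc[7]=?,scc[8]=0)
step 2: low=(low[0]=0,low[1]=?,low[2]=?,low[3]=?,low[4]=?,low[5]=?,low[6]=?,low[7]=?,low[8]=1); scc=(scc[0]=1,scc[1]=?,scc[2]=?,scc[3]=?,scc[4]=?,scc[5]=?,scc[6]=?,scc[7]=?,scc[8]=0)
step 3: low=(low[0]=0,low[1]=2,low[2]=?,low[3]=?,low[4]=?,low[5]=?,low[6]=?,low[7]=?,low[8]=1); scc=(scc[0]=1,scc[1]=2,scc[2]=?,scc[3]=?,scc[4]=?,scc[5]=?,scc[6]=?,scc[7]=?,scc[8]=0)
step 4: low=(low[0]=0,low[1]=2,low[2]=3,low[3]=?,low[4]=?,low[5]=?,low[6]=?,low[7]=?,low[8]=1); scc=(scc[0]=1,scc[1]=2,scc[2]=3,scc[3]=?,scc[4]=?,scc[5]=?,scc[6]=?,scc[7]=?,scc[8]=0)
step 5: low=(low[0]=0,low[1]=2,low[2]=3,low[3]=4,low[4]=6,low[5]=4,low[6]=?,low[7]=?,low[8]=1); scc=(scc[0]=1,scc[1]=2,scc[2]=3,scc[3]=?,scc[4]=4,scc[5]=?,scc[6]=?,scc[7]=?,scc[8]=0)
step 6: low=(low[0]=0,low[1]=2,low[2]=3,low[3]=4,low[4]=6,low[5]=4,low[6]=?,low[7]=?,low[8]=1); scc=(scc[0]=1,scc[1]=2,scc[2]=3,scc[3]=?,scc[4]=4,scc[5]=?,scc[6]=?,scc[7]=?,scc[8]=0)
step 7: low=(low[0]=0,low[1]=2,low[2]=3,low[3]=4,low[4]=6,low[5]=4,low[6]=?,low[7]=?,low[8]=1); scc=(scc[0]=1,scc[1]=2,scc[2]=3,scc[3]=5,scc[4]=4,scc[5]=5,scc[6]=?,scc[7]=?,scc[8]=0)
step 8: low=(low[0]=0,low[1]=2,low[2]=3,low[3]=4,low[4]=6,low[5]=4,low[6]=7,low[7]=?,low[8]=1); scc=(scc[0]=1,scc[1]=2,scc[2]=3,scc[3]=5,scc[4]=4,scc[5]=5,scc[6]=6,scc[7]=?,scc[8]=0)
step 9: low=(low[0]=0,low[1]=2,low[2]=3,low[3]=4,low[4]=6,low[5]=4,low[6]=7,low[7]=8,low[8]=1); scc=(scc[0]=1,scc[1]=2,scc[2]=3,scc[3]=5,scc[4]=4,scc[5]=5,scc[6]=6,scc[7]=7,scc[8]=0)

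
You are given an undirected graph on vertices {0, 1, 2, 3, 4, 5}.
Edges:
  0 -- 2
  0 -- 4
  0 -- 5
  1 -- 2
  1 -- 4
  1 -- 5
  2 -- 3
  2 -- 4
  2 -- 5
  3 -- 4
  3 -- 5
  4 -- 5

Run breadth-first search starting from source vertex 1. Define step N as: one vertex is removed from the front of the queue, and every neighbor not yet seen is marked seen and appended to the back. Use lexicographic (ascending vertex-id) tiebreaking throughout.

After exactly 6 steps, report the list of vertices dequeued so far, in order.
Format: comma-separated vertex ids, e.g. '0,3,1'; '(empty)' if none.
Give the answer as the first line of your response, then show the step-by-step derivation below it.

1,2,4,5,0,3

step 1: dequeue 1; queue=[2,4,5]; order=1
step 2: dequeue 2; queue=[4,5,0,3]; order=1,2
step 3: dequeue 4; queue=[5,0,3]; order=1,2,4
step 4: dequeue 5; queue=[0,3]; order=1,2,4,5
step 5: dequeue 0; queue=[3]; order=1,2,4,5,0
step 6: dequeue 3; queue=[(empty)]; order=1,2,4,5,0,3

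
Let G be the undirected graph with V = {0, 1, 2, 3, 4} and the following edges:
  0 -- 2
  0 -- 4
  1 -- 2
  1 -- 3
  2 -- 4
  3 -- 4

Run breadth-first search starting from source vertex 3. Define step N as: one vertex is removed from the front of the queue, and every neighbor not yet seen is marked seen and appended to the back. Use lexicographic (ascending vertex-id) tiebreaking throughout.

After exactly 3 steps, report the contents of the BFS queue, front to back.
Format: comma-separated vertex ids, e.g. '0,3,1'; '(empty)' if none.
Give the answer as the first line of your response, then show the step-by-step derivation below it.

2,0

step 1: dequeue 3; queue=[1,4]; order=3
step 2: dequeue 1; queue=[4,2]; order=3,1
step 3: dequeue 4; queue=[2,0]; order=3,1,4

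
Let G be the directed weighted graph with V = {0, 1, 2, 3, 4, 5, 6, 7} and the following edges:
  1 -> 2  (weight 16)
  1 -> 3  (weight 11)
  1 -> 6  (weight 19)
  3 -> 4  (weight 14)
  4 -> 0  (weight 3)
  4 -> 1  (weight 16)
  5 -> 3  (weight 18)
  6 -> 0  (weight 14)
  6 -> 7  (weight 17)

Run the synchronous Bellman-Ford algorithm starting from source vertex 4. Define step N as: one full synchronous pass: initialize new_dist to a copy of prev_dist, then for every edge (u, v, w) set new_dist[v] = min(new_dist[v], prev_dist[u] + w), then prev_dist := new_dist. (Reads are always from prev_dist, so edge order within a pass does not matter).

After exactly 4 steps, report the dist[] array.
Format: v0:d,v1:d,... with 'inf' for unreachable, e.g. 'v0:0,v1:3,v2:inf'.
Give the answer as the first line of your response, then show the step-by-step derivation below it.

v0:3,v1:16,v2:32,v3:27,v4:0,v5:inf,v6:35,v7:52

step 1: dist = v0:3,v1:16,v2:inf,v3:inf,v4:0,v5:inf,v6:inf,v7:inf
step 2: dist = v0:3,v1:16,v2:32,v3:27,v4:0,v5:inf,v6:35,v7:inf
step 3: dist = v0:3,v1:16,v2:32,v3:27,v4:0,v5:inf,v6:35,v7:52
step 4: dist = v0:3,v1:16,v2:32,v3:27,v4:0,v5:inf,v6:35,v7:52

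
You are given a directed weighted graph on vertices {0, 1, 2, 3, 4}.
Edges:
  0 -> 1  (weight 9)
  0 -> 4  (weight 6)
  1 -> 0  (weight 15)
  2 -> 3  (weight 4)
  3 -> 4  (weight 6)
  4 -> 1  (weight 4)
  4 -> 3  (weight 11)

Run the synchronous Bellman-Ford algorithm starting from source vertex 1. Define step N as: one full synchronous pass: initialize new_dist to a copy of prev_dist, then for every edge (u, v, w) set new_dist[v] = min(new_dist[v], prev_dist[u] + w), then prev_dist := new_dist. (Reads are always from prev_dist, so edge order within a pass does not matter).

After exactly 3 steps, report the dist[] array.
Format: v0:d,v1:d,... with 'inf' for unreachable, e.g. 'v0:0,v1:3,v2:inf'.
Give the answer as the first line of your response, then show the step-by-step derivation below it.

v0:15,v1:0,v2:inf,v3:32,v4:21

step 1: dist = v0:15,v1:0,v2:inf,v3:inf,v4:inf
step 2: dist = v0:15,v1:0,v2:inf,v3:inf,v4:21
step 3: dist = v0:15,v1:0,v2:inf,v3:32,v4:21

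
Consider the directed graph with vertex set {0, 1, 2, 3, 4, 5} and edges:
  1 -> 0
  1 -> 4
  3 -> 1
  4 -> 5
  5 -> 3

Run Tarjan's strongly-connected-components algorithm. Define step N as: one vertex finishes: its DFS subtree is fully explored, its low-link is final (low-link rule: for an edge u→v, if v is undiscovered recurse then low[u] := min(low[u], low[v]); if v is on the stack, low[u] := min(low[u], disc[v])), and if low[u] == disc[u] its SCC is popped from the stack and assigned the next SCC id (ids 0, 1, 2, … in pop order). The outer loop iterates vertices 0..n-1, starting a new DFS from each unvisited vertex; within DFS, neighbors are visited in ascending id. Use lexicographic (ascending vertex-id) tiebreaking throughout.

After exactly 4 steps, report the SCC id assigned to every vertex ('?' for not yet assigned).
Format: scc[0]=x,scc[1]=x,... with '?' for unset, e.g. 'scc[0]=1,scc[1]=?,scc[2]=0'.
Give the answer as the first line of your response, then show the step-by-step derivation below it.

scc[0]=0,scc[1]=?,scc[2]=?,scc[3]=?,scc[4]=?,scc[5]=?

step 1: low=(low[0]=0,low[1]=?,low[2]=?,low[3]=?,low[4]=?,low[5]=?); scc=(scc[0]=0,scc[1]=?,scc[2]=?,scc[3]=?,scc[4]=?,scc[5]=?)
step 2: low=(low[0]=0,low[1]=1,low[2]=?,low[3]=1,low[4]=2,low[5]=3); scc=(scc[0]=0,scc[1]=?,scc[2]=?,scc[3]=?,scc[4]=?,scc[5]=?)
step 3: low=(low[0]=0,low[1]=1,low[2]=?,low[3]=1,low[4]=2,low[5]=1); scc=(scc[0]=0,scc[1]=?,scc[2]=?,scc[3]=?,scc[4]=?,scc[5]=?)
step 4: low=(low[0]=0,low[1]=1,low[2]=?,low[3]=1,low[4]=1,low[5]=1); scc=(scc[0]=0,scc[1]=?,scc[2]=?,scc[3]=?,scc[4]=?,scc[5]=?)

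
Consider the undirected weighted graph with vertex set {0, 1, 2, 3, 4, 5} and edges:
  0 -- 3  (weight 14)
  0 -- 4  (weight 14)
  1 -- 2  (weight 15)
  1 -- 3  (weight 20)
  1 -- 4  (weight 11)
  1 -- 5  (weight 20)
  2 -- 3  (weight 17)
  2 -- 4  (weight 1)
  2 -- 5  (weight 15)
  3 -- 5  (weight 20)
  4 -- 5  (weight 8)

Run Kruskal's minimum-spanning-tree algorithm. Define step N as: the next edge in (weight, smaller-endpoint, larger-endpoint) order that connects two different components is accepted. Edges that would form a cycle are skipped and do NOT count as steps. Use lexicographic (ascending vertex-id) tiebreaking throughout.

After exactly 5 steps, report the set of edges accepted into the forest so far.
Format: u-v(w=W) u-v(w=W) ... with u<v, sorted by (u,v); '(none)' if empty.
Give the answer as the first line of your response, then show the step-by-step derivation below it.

0-3(w=14) 0-4(w=14) 1-4(w=11) 2-4(w=1) 4-5(w=8)

step 1: add edge 2-4 (w=1); MST = {2-4(w=1)}
step 2: add edge 4-5 (w=8); MST = {2-4(w=1) 4-5(w=8)}
step 3: add edge 1-4 (w=11); MST = {1-4(w=11) 2-4(w=1) 4-5(w=8)}
step 4: add edge 0-3 (w=14); MST = {0-3(w=14) 1-4(w=11) 2-4(w=1) 4-5(w=8)}
step 5: add edge 0-4 (w=14); MST = {0-3(w=14) 0-4(w=14) 1-4(w=11) 2-4(w=1) 4-5(w=8)}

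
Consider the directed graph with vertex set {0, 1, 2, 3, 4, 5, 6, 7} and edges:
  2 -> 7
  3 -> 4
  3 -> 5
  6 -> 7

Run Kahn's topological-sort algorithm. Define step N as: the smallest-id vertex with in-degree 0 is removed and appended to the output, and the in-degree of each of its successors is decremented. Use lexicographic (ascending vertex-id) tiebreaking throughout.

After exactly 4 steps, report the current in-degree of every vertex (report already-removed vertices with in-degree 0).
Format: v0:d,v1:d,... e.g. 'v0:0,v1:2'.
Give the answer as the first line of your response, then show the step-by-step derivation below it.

v0:0,v1:0,v2:0,v3:0,v4:0,v5:0,v6:0,v7:1

step 1: output 0; order=[0]; indeg=(0,0,0,0,1,1,0,2)
step 2: output 1; order=[0,1]; indeg=(0,0,0,0,1,1,0,2)
step 3: output 2; order=[0,1,2]; indeg=(0,0,0,0,1,1,0,1)
step 4: output 3; order=[0,1,2,3]; indeg=(0,0,0,0,0,0,0,1)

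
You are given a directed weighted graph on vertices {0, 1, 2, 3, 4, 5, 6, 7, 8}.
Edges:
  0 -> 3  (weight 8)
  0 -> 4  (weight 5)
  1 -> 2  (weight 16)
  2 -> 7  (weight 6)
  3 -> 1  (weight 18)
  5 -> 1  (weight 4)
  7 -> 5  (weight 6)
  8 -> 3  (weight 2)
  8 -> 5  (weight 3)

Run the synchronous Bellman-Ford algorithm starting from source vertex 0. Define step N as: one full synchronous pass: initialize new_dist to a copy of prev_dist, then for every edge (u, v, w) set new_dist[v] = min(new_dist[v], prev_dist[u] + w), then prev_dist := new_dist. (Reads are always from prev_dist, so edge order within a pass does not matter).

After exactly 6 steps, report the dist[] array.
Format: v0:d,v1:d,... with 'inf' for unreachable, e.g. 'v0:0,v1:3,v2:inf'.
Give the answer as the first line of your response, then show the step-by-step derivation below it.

v0:0,v1:26,v2:42,v3:8,v4:5,v5:54,v6:inf,v7:48,v8:inf

step 1: dist = v0:0,v1:inf,v2:inf,v3:8,v4:5,v5:inf,v6:inf,v7:inf,v8:inf
step 2: dist = v0:0,v1:26,v2:inf,v3:8,v4:5,v5:inf,v6:inf,v7:inf,v8:inf
step 3: dist = v0:0,v1:26,v2:42,v3:8,v4:5,v5:inf,v6:inf,v7:inf,v8:inf
step 4: dist = v0:0,v1:26,v2:42,v3:8,v4:5,v5:inf,v6:inf,v7:48,v8:inf
step 5: dist = v0:0,v1:26,v2:42,v3:8,v4:5,v5:54,v6:inf,v7:48,v8:inf
step 6: dist = v0:0,v1:26,v2:42,v3:8,v4:5,v5:54,v6:inf,v7:48,v8:inf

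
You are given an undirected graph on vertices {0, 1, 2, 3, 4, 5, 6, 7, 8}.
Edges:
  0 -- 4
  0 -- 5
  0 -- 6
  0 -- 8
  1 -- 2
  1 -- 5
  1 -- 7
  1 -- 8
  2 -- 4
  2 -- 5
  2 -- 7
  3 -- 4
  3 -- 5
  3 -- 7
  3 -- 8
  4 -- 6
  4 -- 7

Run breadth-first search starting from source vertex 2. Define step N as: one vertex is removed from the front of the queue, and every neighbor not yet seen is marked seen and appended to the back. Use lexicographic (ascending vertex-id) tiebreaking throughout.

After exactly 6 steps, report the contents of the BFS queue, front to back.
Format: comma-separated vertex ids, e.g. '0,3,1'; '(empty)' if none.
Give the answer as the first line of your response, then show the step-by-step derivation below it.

0,3,6

step 1: dequeue 2; queue=[1,4,5,7]; order=2
step 2: dequeue 1; queue=[4,5,7,8]; order=2,1
step 3: dequeue 4; queue=[5,7,8,0,3,6]; order=2,1,4
step 4: dequeue 5; queue=[7,8,0,3,6]; order=2,1,4,5
step 5: dequeue 7; queue=[8,0,3,6]; order=2,1,4,5,7
step 6: dequeue 8; queue=[0,3,6]; order=2,1,4,5,7,8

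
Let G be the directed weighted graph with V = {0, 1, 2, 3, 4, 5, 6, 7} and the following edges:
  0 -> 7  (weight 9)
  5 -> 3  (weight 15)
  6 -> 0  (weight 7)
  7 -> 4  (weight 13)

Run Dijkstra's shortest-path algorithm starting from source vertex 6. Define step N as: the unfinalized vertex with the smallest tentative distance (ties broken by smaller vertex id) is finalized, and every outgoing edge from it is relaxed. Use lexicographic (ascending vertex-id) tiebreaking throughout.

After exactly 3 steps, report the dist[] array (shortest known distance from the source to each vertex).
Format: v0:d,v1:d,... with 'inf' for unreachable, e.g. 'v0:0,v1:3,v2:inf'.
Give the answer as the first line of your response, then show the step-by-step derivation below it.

v0:7,v1:inf,v2:inf,v3:inf,v4:29,v5:inf,v6:0,v7:16

step 1: dist = v0:7,v1:inf,v2:inf,v3:inf,v4:inf,v5:inf,v6:0,v7:inf
step 2: dist = v0:7,v1:inf,v2:inf,v3:inf,v4:inf,v5:inf,v6:0,v7:16
step 3: dist = v0:7,v1:inf,v2:inf,v3:inf,v4:29,v5:inf,v6:0,v7:16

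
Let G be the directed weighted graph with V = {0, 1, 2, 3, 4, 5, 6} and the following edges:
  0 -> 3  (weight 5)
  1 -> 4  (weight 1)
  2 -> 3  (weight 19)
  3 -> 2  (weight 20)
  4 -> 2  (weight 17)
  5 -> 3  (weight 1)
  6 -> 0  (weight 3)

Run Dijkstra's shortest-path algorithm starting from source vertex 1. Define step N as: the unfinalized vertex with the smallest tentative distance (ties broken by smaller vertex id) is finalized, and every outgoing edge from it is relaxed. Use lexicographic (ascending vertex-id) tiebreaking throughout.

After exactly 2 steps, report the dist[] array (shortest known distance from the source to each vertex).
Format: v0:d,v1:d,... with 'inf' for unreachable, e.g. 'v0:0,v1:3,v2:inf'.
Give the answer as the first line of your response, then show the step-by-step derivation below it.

v0:inf,v1:0,v2:18,v3:inf,v4:1,v5:inf,v6:inf

step 1: dist = v0:inf,v1:0,v2:inf,v3:inf,v4:1,v5:inf,v6:inf
step 2: dist = v0:inf,v1:0,v2:18,v3:inf,v4:1,v5:inf,v6:inf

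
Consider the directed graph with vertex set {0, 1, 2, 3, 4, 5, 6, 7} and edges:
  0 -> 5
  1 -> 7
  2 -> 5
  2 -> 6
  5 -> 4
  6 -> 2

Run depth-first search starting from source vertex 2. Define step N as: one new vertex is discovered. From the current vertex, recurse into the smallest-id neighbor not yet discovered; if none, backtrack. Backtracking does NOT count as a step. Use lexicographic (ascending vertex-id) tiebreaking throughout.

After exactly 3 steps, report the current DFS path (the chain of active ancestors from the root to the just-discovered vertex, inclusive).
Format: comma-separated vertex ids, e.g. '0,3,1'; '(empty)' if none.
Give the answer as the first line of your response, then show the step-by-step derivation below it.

2,5,4

step 1: discover 2; path=2; order=2
step 2: discover 5; path=2>5; order=2,5
step 3: discover 4; path=2>5>4; order=2,5,4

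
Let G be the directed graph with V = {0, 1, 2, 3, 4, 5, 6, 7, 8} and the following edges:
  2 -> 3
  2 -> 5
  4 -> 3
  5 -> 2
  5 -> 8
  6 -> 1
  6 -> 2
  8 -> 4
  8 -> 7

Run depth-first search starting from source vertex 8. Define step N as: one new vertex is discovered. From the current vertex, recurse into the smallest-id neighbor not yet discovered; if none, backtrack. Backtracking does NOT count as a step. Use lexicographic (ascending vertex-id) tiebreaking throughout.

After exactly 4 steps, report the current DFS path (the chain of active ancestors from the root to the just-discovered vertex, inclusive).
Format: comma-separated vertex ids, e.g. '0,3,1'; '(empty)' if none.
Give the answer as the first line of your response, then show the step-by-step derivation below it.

8,7

step 1: discover 8; path=8; order=8
step 2: discover 4; path=8>4; order=8,4
step 3: discover 3; path=8>4>3; order=8,4,3
step 4: discover 7; path=8>7; order=8,4,3,7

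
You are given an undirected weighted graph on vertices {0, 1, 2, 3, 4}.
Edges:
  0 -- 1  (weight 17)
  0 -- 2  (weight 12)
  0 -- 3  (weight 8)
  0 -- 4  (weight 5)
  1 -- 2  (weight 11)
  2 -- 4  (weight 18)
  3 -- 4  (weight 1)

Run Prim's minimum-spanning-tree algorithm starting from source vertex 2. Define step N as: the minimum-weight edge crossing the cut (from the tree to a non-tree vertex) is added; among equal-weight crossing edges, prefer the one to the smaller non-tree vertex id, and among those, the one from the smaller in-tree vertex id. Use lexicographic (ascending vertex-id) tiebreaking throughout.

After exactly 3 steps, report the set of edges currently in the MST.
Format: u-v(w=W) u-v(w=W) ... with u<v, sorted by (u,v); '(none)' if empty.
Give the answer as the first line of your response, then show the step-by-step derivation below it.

0-2(w=12) 0-4(w=5) 1-2(w=11)

step 1: add edge 1-2 (w=11); MST = {1-2(w=11)}
step 2: add edge 0-2 (w=12); MST = {0-2(w=12) 1-2(w=11)}
step 3: add edge 0-4 (w=5); MST = {0-2(w=12) 0-4(w=5) 1-2(w=11)}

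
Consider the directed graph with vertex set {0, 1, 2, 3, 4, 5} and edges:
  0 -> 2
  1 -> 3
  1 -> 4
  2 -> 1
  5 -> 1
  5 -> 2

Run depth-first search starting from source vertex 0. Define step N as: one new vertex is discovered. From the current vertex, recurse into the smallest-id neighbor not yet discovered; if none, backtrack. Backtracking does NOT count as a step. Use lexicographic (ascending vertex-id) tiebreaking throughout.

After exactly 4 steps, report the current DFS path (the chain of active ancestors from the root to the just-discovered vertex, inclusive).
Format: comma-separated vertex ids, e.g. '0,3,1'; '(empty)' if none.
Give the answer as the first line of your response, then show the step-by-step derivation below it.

0,2,1,3

step 1: discover 0; path=0; order=0
step 2: discover 2; path=0>2; order=0,2
step 3: discover 1; path=0>2>1; order=0,2,1
step 4: discover 3; path=0>2>1>3; order=0,2,1,3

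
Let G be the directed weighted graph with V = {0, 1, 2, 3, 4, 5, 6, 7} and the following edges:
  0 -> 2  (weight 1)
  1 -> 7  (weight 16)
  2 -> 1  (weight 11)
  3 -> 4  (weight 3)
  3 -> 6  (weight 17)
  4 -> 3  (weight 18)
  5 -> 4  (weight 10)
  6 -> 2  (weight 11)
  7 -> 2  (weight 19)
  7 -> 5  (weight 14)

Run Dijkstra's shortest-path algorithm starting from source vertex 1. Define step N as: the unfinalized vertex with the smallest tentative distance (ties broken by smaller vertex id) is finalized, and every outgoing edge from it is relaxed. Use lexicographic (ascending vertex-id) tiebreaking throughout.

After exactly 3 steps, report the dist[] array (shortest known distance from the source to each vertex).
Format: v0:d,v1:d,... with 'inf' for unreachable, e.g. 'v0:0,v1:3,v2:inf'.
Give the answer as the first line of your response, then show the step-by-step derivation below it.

v0:inf,v1:0,v2:35,v3:inf,v4:40,v5:30,v6:inf,v7:16

step 1: dist = v0:inf,v1:0,v2:inf,v3:inf,v4:inf,v5:inf,v6:inf,v7:16
step 2: dist = v0:inf,v1:0,v2:35,v3:inf,v4:inf,v5:30,v6:inf,v7:16
step 3: dist = v0:inf,v1:0,v2:35,v3:inf,v4:40,v5:30,v6:inf,v7:16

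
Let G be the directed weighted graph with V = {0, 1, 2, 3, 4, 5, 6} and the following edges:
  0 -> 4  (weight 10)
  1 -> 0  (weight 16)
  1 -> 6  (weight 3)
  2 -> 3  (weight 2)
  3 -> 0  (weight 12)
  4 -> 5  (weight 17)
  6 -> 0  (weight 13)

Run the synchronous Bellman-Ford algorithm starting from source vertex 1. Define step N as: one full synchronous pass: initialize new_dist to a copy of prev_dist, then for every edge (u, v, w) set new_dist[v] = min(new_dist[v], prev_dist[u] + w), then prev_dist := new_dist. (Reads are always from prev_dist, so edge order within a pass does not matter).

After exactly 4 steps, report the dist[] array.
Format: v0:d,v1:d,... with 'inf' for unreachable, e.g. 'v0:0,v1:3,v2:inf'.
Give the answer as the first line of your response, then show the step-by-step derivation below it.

v0:16,v1:0,v2:inf,v3:inf,v4:26,v5:43,v6:3

step 1: dist = v0:16,v1:0,v2:inf,v3:inf,v4:inf,v5:inf,v6:3
step 2: dist = v0:16,v1:0,v2:inf,v3:inf,v4:26,v5:inf,v6:3
step 3: dist = v0:16,v1:0,v2:inf,v3:inf,v4:26,v5:43,v6:3
step 4: dist = v0:16,v1:0,v2:inf,v3:inf,v4:26,v5:43,v6:3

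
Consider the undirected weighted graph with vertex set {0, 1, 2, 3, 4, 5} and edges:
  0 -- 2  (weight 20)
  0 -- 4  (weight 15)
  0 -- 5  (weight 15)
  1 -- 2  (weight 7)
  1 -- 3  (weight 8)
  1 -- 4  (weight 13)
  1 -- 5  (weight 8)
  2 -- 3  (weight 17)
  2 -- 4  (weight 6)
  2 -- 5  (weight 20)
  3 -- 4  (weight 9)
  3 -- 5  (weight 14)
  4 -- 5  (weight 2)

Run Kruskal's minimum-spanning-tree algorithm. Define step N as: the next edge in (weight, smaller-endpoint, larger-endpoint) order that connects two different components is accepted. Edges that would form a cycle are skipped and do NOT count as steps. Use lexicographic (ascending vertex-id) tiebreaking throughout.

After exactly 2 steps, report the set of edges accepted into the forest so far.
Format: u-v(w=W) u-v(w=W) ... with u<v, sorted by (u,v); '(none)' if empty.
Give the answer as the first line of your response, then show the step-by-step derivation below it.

2-4(w=6) 4-5(w=2)

step 1: add edge 4-5 (w=2); MST = {4-5(w=2)}
step 2: add edge 2-4 (w=6); MST = {2-4(w=6) 4-5(w=2)}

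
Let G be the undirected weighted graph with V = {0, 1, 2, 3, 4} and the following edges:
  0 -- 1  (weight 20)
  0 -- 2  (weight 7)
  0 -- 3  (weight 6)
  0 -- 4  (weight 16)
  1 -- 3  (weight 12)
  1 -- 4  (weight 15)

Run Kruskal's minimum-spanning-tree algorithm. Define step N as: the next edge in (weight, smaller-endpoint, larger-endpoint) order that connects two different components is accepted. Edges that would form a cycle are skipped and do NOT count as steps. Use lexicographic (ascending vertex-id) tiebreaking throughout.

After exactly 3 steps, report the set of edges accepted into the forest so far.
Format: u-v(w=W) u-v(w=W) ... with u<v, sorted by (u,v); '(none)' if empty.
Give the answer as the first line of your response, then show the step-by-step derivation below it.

0-2(w=7) 0-3(w=6) 1-3(w=12)

step 1: add edge 0-3 (w=6); MST = {0-3(w=6)}
step 2: add edge 0-2 (w=7); MST = {0-2(w=7) 0-3(w=6)}
step 3: add edge 1-3 (w=12); MST = {0-2(w=7) 0-3(w=6) 1-3(w=12)}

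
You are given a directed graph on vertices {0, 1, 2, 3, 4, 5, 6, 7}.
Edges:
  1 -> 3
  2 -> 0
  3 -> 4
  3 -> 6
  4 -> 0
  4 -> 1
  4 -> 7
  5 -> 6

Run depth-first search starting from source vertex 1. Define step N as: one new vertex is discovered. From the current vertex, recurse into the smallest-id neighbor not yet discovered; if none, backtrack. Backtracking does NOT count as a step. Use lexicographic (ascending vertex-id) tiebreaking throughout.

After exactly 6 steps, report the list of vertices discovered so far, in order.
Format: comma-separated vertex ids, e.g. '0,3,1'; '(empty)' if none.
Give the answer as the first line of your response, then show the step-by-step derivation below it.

1,3,4,0,7,6

step 1: discover 1; path=1; order=1
step 2: discover 3; path=1>3; order=1,3
step 3: discover 4; path=1>3>4; order=1,3,4
step 4: discover 0; path=1>3>4>0; order=1,3,4,0
step 5: discover 7; path=1>3>4>7; order=1,3,4,0,7
step 6: discover 6; path=1>3>6; order=1,3,4,0,7,6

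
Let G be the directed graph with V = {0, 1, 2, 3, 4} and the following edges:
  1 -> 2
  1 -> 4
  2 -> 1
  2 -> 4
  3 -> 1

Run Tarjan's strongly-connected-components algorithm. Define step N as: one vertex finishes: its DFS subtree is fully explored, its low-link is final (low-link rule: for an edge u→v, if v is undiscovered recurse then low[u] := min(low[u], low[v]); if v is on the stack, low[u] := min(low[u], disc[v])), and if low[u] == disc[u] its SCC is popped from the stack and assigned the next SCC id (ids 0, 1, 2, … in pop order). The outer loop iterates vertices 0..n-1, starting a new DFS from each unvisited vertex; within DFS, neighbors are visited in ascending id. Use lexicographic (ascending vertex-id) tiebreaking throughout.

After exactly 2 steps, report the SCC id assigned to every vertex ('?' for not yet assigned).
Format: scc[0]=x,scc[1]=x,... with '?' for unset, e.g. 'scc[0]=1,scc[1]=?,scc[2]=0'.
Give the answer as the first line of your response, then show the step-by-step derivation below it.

scc[0]=0,scc[1]=?,scc[2]=?,scc[3]=?,scc[4]=1

step 1: low=(low[0]=0,low[1]=?,low[2]=?,low[3]=?,low[4]=?); scc=(scc[0]=0,scc[1]=?,scc[2]=?,scc[3]=?,scc[4]=?)
step 2: low=(low[0]=0,low[1]=1,low[2]=1,low[3]=?,low[4]=3); scc=(scc[0]=0,scc[1]=?,scc[2]=?,scc[3]=?,scc[4]=1)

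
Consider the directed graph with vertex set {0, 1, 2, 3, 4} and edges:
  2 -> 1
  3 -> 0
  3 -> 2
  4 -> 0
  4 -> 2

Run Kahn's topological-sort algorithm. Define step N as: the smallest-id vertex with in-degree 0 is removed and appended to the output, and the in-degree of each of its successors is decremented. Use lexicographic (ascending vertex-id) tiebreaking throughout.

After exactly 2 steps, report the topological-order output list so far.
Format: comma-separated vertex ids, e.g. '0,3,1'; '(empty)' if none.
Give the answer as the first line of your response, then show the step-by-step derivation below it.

3,4

step 1: output 3; order=[3]; indeg=(1,1,1,0,0)
step 2: output 4; order=[3,4]; indeg=(0,1,0,0,0)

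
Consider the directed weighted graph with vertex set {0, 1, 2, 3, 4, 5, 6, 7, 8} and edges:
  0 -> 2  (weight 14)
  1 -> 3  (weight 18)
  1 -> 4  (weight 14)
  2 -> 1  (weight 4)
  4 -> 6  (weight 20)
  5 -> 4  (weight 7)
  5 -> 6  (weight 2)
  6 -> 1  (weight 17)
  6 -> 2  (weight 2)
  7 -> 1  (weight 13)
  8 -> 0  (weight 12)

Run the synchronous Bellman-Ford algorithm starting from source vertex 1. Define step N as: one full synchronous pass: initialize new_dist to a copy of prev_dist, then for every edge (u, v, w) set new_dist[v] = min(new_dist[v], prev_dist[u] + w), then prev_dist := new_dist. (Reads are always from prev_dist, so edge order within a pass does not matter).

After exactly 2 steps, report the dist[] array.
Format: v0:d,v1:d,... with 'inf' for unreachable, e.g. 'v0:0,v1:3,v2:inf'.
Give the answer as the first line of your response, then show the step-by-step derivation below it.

v0:inf,v1:0,v2:inf,v3:18,v4:14,v5:inf,v6:34,v7:inf,v8:inf

step 1: dist = v0:inf,v1:0,v2:inf,v3:18,v4:14,v5:inf,v6:inf,v7:inf,v8:inf
step 2: dist = v0:inf,v1:0,v2:inf,v3:18,v4:14,v5:inf,v6:34,v7:inf,v8:inf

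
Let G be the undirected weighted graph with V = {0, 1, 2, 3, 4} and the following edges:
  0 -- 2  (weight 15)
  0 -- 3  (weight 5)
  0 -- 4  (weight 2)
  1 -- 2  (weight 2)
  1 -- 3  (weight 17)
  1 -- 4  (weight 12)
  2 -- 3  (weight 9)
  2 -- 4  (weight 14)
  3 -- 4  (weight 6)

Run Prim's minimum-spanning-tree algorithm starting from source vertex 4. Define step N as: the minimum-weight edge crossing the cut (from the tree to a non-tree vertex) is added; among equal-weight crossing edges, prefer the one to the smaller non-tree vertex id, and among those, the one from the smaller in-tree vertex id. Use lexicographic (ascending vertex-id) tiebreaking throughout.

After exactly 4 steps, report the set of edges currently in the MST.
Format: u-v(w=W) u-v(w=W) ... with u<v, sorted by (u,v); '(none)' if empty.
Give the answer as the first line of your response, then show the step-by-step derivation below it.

0-3(w=5) 0-4(w=2) 1-2(w=2) 2-3(w=9)

step 1: add edge 0-4 (w=2); MST = {0-4(w=2)}
step 2: add edge 0-3 (w=5); MST = {0-3(w=5) 0-4(w=2)}
step 3: add edge 2-3 (w=9); MST = {0-3(w=5) 0-4(w=2) 2-3(w=9)}
step 4: add edge 1-2 (w=2); MST = {0-3(w=5) 0-4(w=2) 1-2(w=2) 2-3(w=9)}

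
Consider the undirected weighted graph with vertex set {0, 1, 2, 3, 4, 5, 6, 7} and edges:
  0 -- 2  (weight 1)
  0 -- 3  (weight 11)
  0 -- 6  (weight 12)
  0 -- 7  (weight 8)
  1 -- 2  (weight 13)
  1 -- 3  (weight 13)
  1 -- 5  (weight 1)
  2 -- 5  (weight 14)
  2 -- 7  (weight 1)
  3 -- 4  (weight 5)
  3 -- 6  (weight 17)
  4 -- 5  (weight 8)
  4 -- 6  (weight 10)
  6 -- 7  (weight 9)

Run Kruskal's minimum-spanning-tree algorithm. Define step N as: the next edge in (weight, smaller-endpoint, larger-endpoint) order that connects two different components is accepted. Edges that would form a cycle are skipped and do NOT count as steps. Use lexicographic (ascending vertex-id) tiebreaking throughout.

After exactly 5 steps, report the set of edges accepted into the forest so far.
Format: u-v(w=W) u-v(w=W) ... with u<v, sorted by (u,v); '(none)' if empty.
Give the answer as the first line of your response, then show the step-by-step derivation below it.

0-2(w=1) 1-5(w=1) 2-7(w=1) 3-4(w=5) 4-5(w=8)

step 1: add edge 0-2 (w=1); MST = {0-2(w=1)}
step 2: add edge 1-5 (w=1); MST = {0-2(w=1) 1-5(w=1)}
step 3: add edge 2-7 (w=1); MST = {0-2(w=1) 1-5(w=1) 2-7(w=1)}
step 4: add edge 3-4 (w=5); MST = {0-2(w=1) 1-5(w=1) 2-7(w=1) 3-4(w=5)}
step 5: add edge 4-5 (w=8); MST = {0-2(w=1) 1-5(w=1) 2-7(w=1) 3-4(w=5) 4-5(w=8)}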